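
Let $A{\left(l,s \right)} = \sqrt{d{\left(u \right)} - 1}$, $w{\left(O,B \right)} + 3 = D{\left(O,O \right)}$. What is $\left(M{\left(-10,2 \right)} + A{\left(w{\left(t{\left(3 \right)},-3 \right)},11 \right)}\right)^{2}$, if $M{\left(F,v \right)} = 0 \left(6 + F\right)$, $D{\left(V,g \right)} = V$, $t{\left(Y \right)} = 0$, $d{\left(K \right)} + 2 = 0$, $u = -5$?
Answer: $-3$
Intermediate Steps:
$d{\left(K \right)} = -2$ ($d{\left(K \right)} = -2 + 0 = -2$)
$M{\left(F,v \right)} = 0$
$w{\left(O,B \right)} = -3 + O$
$A{\left(l,s \right)} = i \sqrt{3}$ ($A{\left(l,s \right)} = \sqrt{-2 - 1} = \sqrt{-3} = i \sqrt{3}$)
$\left(M{\left(-10,2 \right)} + A{\left(w{\left(t{\left(3 \right)},-3 \right)},11 \right)}\right)^{2} = \left(0 + i \sqrt{3}\right)^{2} = \left(i \sqrt{3}\right)^{2} = -3$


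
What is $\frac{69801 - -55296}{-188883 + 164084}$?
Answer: $- \frac{125097}{24799} \approx -5.0444$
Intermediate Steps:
$\frac{69801 - -55296}{-188883 + 164084} = \frac{69801 + 55296}{-24799} = 125097 \left(- \frac{1}{24799}\right) = - \frac{125097}{24799}$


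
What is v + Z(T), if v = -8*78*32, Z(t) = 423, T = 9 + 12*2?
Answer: -19545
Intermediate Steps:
T = 33 (T = 9 + 24 = 33)
v = -19968 (v = -624*32 = -19968)
v + Z(T) = -19968 + 423 = -19545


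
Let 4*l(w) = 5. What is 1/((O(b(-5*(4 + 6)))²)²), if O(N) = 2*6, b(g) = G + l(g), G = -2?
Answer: 1/20736 ≈ 4.8225e-5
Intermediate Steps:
l(w) = 5/4 (l(w) = (¼)*5 = 5/4)
b(g) = -¾ (b(g) = -2 + 5/4 = -¾)
O(N) = 12
1/((O(b(-5*(4 + 6)))²)²) = 1/((12²)²) = 1/(144²) = 1/20736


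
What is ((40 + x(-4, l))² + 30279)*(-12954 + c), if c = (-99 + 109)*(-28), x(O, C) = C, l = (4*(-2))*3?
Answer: -404100190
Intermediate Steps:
l = -24 (l = -8*3 = -24)
c = -280 (c = 10*(-28) = -280)
((40 + x(-4, l))² + 30279)*(-12954 + c) = ((40 - 24)² + 30279)*(-12954 - 280) = (16² + 30279)*(-13234) = (256 + 30279)*(-13234) = 30535*(-13234) = -404100190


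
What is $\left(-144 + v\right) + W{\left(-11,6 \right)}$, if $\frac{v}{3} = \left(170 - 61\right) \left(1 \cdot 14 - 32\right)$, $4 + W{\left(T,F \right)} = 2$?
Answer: $-6032$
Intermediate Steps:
$W{\left(T,F \right)} = -2$ ($W{\left(T,F \right)} = -4 + 2 = -2$)
$v = -5886$ ($v = 3 \left(170 - 61\right) \left(1 \cdot 14 - 32\right) = 3 \cdot 109 \left(14 - 32\right) = 3 \cdot 109 \left(-18\right) = 3 \left(-1962\right) = -5886$)
$\left(-144 + v\right) + W{\left(-11,6 \right)} = \left(-144 - 5886\right) - 2 = -6030 - 2 = -6032$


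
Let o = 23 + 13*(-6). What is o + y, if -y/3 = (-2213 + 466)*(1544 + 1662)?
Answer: 16802591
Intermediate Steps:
y = 16802646 (y = -3*(-2213 + 466)*(1544 + 1662) = -(-5241)*3206 = -3*(-5600882) = 16802646)
o = -55 (o = 23 - 78 = -55)
o + y = -55 + 16802646 = 16802591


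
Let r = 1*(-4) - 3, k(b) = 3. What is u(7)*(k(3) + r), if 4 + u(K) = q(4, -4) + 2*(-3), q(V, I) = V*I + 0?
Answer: 104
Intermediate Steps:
q(V, I) = I*V (q(V, I) = I*V + 0 = I*V)
r = -7 (r = -4 - 3 = -7)
u(K) = -26 (u(K) = -4 + (-4*4 + 2*(-3)) = -4 + (-16 - 6) = -4 - 22 = -26)
u(7)*(k(3) + r) = -26*(3 - 7) = -26*(-4) = 104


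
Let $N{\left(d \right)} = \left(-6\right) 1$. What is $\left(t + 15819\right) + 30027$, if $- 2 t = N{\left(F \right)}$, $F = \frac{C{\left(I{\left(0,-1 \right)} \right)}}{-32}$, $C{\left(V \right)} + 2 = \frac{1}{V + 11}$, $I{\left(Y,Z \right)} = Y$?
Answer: $45849$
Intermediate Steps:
$C{\left(V \right)} = -2 + \frac{1}{11 + V}$ ($C{\left(V \right)} = -2 + \frac{1}{V + 11} = -2 + \frac{1}{11 + V}$)
$F = \frac{21}{352}$ ($F = \frac{\frac{1}{11 + 0} \left(-21 - 0\right)}{-32} = \frac{-21 + 0}{11} \left(- \frac{1}{32}\right) = \frac{1}{11} \left(-21\right) \left(- \frac{1}{32}\right) = \left(- \frac{21}{11}\right) \left(- \frac{1}{32}\right) = \frac{21}{352} \approx 0.059659$)
$N{\left(d \right)} = -6$
$t = 3$ ($t = \left(- \frac{1}{2}\right) \left(-6\right) = 3$)
$\left(t + 15819\right) + 30027 = \left(3 + 15819\right) + 30027 = 15822 + 30027 = 45849$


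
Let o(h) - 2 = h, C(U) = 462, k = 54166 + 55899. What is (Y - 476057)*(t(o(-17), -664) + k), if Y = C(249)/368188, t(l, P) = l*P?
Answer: -10518899436168175/184094 ≈ -5.7139e+10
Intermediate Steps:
k = 110065
o(h) = 2 + h
t(l, P) = P*l
Y = 231/184094 (Y = 462/368188 = 462*(1/368188) = 231/184094 ≈ 0.0012548)
(Y - 476057)*(t(o(-17), -664) + k) = (231/184094 - 476057)*(-664*(2 - 17) + 110065) = -87639237127*(-664*(-15) + 110065)/184094 = -87639237127*(9960 + 110065)/184094 = -87639237127/184094*120025 = -10518899436168175/184094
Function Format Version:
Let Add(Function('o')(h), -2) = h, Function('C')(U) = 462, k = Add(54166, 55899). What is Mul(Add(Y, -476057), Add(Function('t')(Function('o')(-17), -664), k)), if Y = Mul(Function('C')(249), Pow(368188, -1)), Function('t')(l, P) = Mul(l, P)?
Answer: Rational(-10518899436168175, 184094) ≈ -5.7139e+10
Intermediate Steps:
k = 110065
Function('o')(h) = Add(2, h)
Function('t')(l, P) = Mul(P, l)
Y = Rational(231, 184094) (Y = Mul(462, Pow(368188, -1)) = Mul(462, Rational(1, 368188)) = Rational(231, 184094) ≈ 0.0012548)
Mul(Add(Y, -476057), Add(Function('t')(Function('o')(-17), -664), k)) = Mul(Add(Rational(231, 184094), -476057), Add(Mul(-664, Add(2, -17)), 110065)) = Mul(Rational(-87639237127, 184094), Add(Mul(-664, -15), 110065)) = Mul(Rational(-87639237127, 184094), Add(9960, 110065)) = Mul(Rational(-87639237127, 184094), 120025) = Rational(-10518899436168175, 184094)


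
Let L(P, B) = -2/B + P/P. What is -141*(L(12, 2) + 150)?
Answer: -21150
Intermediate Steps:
L(P, B) = 1 - 2/B (L(P, B) = -2/B + 1 = 1 - 2/B)
-141*(L(12, 2) + 150) = -141*((-2 + 2)/2 + 150) = -141*((½)*0 + 150) = -141*(0 + 150) = -141*150 = -21150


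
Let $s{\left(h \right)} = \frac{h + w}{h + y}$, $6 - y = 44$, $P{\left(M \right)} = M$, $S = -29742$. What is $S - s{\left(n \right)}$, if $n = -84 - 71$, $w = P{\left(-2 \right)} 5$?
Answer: $- \frac{5740371}{193} \approx -29743.0$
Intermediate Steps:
$w = -10$ ($w = \left(-2\right) 5 = -10$)
$y = -38$ ($y = 6 - 44 = -38$)
$n = -155$ ($n = -84 - 71 = -155$)
$s{\left(h \right)} = \frac{-10 + h}{-38 + h}$ ($s{\left(h \right)} = \frac{h - 10}{h - 38} = \frac{-10 + h}{-38 + h}$)
$S - s{\left(n \right)} = -29742 - \frac{-10 - 155}{-38 - 155} = -29742 - \frac{1}{-193} \left(-165\right) = -29742 - \left(- \frac{1}{193}\right) \left(-165\right) = -29742 - \frac{165}{193} = - \frac{5740371}{193}$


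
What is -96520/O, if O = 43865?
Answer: -19304/8773 ≈ -2.2004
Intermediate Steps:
-96520/O = -96520/43865 = -96520*1/43865 = -19304/8773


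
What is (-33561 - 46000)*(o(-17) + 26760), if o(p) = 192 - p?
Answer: -2145680609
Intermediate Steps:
(-33561 - 46000)*(o(-17) + 26760) = (-33561 - 46000)*((192 - 1*(-17)) + 26760) = -79561*((192 + 17) + 26760) = -79561*(209 + 26760) = -79561*26969 = -2145680609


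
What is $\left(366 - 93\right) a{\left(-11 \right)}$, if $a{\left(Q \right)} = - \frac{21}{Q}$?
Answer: $\frac{5733}{11} \approx 521.18$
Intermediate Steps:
$\left(366 - 93\right) a{\left(-11 \right)} = \left(366 - 93\right) \left(- \frac{21}{-11}\right) = 273 \left(\left(-21\right) \left(- \frac{1}{11}\right)\right) = 273 \cdot \frac{21}{11} = \frac{5733}{11}$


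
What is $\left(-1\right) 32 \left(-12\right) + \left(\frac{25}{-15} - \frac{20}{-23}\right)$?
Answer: $\frac{26441}{69} \approx 383.2$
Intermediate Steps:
$\left(-1\right) 32 \left(-12\right) + \left(\frac{25}{-15} - \frac{20}{-23}\right) = \left(-32\right) \left(-12\right) + \left(25 \left(- \frac{1}{15}\right) - - \frac{20}{23}\right) = 384 + \left(- \frac{5}{3} + \frac{20}{23}\right) = 384 - \frac{55}{69} = \frac{26441}{69}$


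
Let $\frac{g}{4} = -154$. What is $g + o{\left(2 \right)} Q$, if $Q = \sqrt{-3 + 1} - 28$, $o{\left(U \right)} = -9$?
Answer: $-364 - 9 i \sqrt{2} \approx -364.0 - 12.728 i$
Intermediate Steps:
$g = -616$ ($g = 4 \left(-154\right) = -616$)
$Q = -28 + i \sqrt{2}$ ($Q = \sqrt{-2} - 28 = i \sqrt{2} - 28 = -28 + i \sqrt{2} \approx -28.0 + 1.4142 i$)
$g + o{\left(2 \right)} Q = -616 - 9 \left(-28 + i \sqrt{2}\right) = -616 + \left(252 - 9 i \sqrt{2}\right) = -364 - 9 i \sqrt{2}$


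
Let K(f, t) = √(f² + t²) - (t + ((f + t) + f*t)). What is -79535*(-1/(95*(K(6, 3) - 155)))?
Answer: -588559/129884 - 47721*√5/649420 ≈ -4.6957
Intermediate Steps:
K(f, t) = √(f² + t²) - f - 2*t - f*t (K(f, t) = √(f² + t²) - (t + (f + t + f*t)) = √(f² + t²) - (f + 2*t + f*t) = √(f² + t²) + (-f - 2*t - f*t) = √(f² + t²) - f - 2*t - f*t)
-79535*(-1/(95*(K(6, 3) - 155))) = -79535*(-1/(95*((√(6² + 3²) - 1*6 - 2*3 - 1*6*3) - 155))) = -79535*(-1/(95*((√(36 + 9) - 6 - 6 - 18) - 155))) = -79535*(-1/(95*((√45 - 6 - 6 - 18) - 155))) = -79535*(-1/(95*((3*√5 - 6 - 6 - 18) - 155))) = -79535*(-1/(95*((-30 + 3*√5) - 155))) = -79535*(-1/(95*(-185 + 3*√5))) = -79535/(17575 - 285*√5)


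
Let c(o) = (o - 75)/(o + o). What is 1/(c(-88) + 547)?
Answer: 176/96435 ≈ 0.0018251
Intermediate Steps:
c(o) = (-75 + o)/(2*o) (c(o) = (-75 + o)/((2*o)) = (-75 + o)*(1/(2*o)) = (-75 + o)/(2*o))
1/(c(-88) + 547) = 1/((½)*(-75 - 88)/(-88) + 547) = 1/((½)*(-1/88)*(-163) + 547) = 1/(163/176 + 547) = 1/(96435/176) = 176/96435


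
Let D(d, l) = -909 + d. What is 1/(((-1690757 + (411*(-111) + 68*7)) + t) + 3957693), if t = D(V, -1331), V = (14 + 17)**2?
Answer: 1/2221843 ≈ 4.5008e-7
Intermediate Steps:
V = 961 (V = 31**2 = 961)
t = 52 (t = -909 + 961 = 52)
1/(((-1690757 + (411*(-111) + 68*7)) + t) + 3957693) = 1/(((-1690757 + (411*(-111) + 68*7)) + 52) + 3957693) = 1/(((-1690757 + (-45621 + 476)) + 52) + 3957693) = 1/(((-1690757 - 45145) + 52) + 3957693) = 1/((-1735902 + 52) + 3957693) = 1/(-1735850 + 3957693) = 1/2221843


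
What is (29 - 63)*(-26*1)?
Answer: 884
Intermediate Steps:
(29 - 63)*(-26*1) = -34*(-26) = 884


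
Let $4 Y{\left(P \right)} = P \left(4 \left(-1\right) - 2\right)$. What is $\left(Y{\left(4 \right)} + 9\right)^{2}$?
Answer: $9$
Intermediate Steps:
$Y{\left(P \right)} = - \frac{3 P}{2}$ ($Y{\left(P \right)} = \frac{P \left(4 \left(-1\right) - 2\right)}{4} = \frac{P \left(-4 - 2\right)}{4} = \frac{P \left(-6\right)}{4} = \frac{\left(-6\right) P}{4} = - \frac{3 P}{2}$)
$\left(Y{\left(4 \right)} + 9\right)^{2} = \left(\left(- \frac{3}{2}\right) 4 + 9\right)^{2} = \left(-6 + 9\right)^{2} = 3^{2} = 9$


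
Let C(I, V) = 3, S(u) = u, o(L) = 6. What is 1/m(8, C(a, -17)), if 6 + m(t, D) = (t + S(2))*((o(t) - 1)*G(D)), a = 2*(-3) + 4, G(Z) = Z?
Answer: 1/144 ≈ 0.0069444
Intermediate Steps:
a = -2 (a = -6 + 4 = -2)
m(t, D) = -6 + 5*D*(2 + t) (m(t, D) = -6 + (t + 2)*((6 - 1)*D) = -6 + (2 + t)*(5*D) = -6 + 5*D*(2 + t))
1/m(8, C(a, -17)) = 1/(-6 + 10*3 + 5*3*8) = 1/(-6 + 30 + 120) = 1/144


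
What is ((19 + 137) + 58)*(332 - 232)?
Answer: 21400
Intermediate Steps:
((19 + 137) + 58)*(332 - 232) = (156 + 58)*100 = 214*100 = 21400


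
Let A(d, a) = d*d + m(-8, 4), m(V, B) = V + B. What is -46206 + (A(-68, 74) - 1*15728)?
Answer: -57314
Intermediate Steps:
m(V, B) = B + V
A(d, a) = -4 + d² (A(d, a) = d*d + (4 - 8) = d² - 4 = -4 + d²)
-46206 + (A(-68, 74) - 1*15728) = -46206 + ((-4 + (-68)²) - 1*15728) = -46206 + ((-4 + 4624) - 15728) = -46206 + (4620 - 15728) = -46206 - 11108 = -57314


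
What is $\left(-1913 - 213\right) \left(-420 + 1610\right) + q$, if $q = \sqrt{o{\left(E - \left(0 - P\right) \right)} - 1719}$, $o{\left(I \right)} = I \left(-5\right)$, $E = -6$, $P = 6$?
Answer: $-2529940 + 3 i \sqrt{191} \approx -2.5299 \cdot 10^{6} + 41.461 i$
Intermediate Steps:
$o{\left(I \right)} = - 5 I$
$q = 3 i \sqrt{191}$ ($q = \sqrt{- 5 \left(-6 - \left(0 - 6\right)\right) - 1719} = \sqrt{- 5 \left(-6 - -6\right) - 1719} = \sqrt{- 5 \left(-6 + 6\right) - 1719} = \sqrt{\left(-5\right) 0 - 1719} = \sqrt{0 - 1719} = \sqrt{-1719} = 3 i \sqrt{191} \approx 41.461 i$)
$\left(-1913 - 213\right) \left(-420 + 1610\right) + q = \left(-1913 - 213\right) \left(-420 + 1610\right) + 3 i \sqrt{191} = \left(-2126\right) 1190 + 3 i \sqrt{191} = -2529940 + 3 i \sqrt{191}$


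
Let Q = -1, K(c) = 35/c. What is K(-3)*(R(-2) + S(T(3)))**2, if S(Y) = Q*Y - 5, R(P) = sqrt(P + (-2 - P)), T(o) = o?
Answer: -2170/3 + 560*I*sqrt(2)/3 ≈ -723.33 + 263.99*I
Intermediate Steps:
R(P) = I*sqrt(2) (R(P) = sqrt(-2) = I*sqrt(2))
S(Y) = -5 - Y (S(Y) = -Y - 5 = -5 - Y)
K(-3)*(R(-2) + S(T(3)))**2 = (35/(-3))*(I*sqrt(2) + (-5 - 1*3))**2 = (35*(-1/3))*(I*sqrt(2) + (-5 - 3))**2 = -35*(I*sqrt(2) - 8)**2/3 = -35*(-8 + I*sqrt(2))**2/3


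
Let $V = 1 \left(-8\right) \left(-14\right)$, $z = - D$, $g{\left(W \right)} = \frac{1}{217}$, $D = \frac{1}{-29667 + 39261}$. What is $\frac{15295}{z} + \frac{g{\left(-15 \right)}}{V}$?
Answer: $- \frac{3566374549919}{24304} \approx -1.4674 \cdot 10^{8}$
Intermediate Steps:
$D = \frac{1}{9594} \approx 0.00010423$
$g{\left(W \right)} = \frac{1}{217}$
$z = - \frac{1}{9594}$ ($z = \left(-1\right) \frac{1}{9594} = - \frac{1}{9594} \approx -0.00010423$)
$V = 112$ ($V = \left(-8\right) \left(-14\right) = 112$)
$\frac{15295}{z} + \frac{g{\left(-15 \right)}}{V} = \frac{15295}{- \frac{1}{9594}} + \frac{1}{217 \cdot 112} = 15295 \left(-9594\right) + \frac{1}{217} \cdot \frac{1}{112} = -146740230 + \frac{1}{24304} = - \frac{3566374549919}{24304}$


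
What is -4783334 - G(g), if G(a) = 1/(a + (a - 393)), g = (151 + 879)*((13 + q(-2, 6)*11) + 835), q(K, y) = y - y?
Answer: -8354030647659/1746487 ≈ -4.7833e+6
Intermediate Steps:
q(K, y) = 0
g = 873440 (g = (151 + 879)*((13 + 0*11) + 835) = 1030*((13 + 0) + 835) = 1030*(13 + 835) = 1030*848 = 873440)
G(a) = 1/(-393 + 2*a) (G(a) = 1/(a + (-393 + a)) = 1/(-393 + 2*a))
-4783334 - G(g) = -4783334 - 1/(-393 + 2*873440) = -4783334 - 1/(-393 + 1746880) = -4783334 - 1/1746487 = -8354030647659/1746487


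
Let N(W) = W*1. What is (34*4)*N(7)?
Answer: 952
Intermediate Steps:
N(W) = W
(34*4)*N(7) = (34*4)*7 = 136*7 = 952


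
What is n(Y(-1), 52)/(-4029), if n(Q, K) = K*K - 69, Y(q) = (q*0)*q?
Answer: -155/237 ≈ -0.65401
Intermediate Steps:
Y(q) = 0 (Y(q) = 0*q = 0)
n(Q, K) = -69 + K² (n(Q, K) = K² - 69 = -69 + K²)
n(Y(-1), 52)/(-4029) = (-69 + 52²)/(-4029) = (-69 + 2704)*(-1/4029) = 2635*(-1/4029) = -155/237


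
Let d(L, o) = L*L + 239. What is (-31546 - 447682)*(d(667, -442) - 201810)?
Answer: -116604798504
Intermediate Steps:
d(L, o) = 239 + L² (d(L, o) = L² + 239 = 239 + L²)
(-31546 - 447682)*(d(667, -442) - 201810) = (-31546 - 447682)*((239 + 667²) - 201810) = -479228*((239 + 444889) - 201810) = -479228*(445128 - 201810) = -479228*243318 = -116604798504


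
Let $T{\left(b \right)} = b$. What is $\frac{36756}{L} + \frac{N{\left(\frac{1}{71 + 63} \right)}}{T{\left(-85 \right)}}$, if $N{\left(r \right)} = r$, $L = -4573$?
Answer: $- \frac{24626789}{3063910} \approx -8.0377$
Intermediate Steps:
$\frac{36756}{L} + \frac{N{\left(\frac{1}{71 + 63} \right)}}{T{\left(-85 \right)}} = \frac{36756}{-4573} + \frac{1}{\left(71 + 63\right) \left(-85\right)} = 36756 \left(- \frac{1}{4573}\right) + \frac{1}{134} \left(- \frac{1}{85}\right) = - \frac{36756}{4573} + \frac{1}{134} \left(- \frac{1}{85}\right) = - \frac{36756}{4573} - \frac{1}{11390} = - \frac{24626789}{3063910}$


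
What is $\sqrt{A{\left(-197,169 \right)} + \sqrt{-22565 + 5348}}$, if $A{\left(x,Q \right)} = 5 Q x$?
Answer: $\sqrt{-166465 + 3 i \sqrt{1913}} \approx 0.161 + 408.0 i$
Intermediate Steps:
$A{\left(x,Q \right)} = 5 Q x$
$\sqrt{A{\left(-197,169 \right)} + \sqrt{-22565 + 5348}} = \sqrt{5 \cdot 169 \left(-197\right) + \sqrt{-22565 + 5348}} = \sqrt{-166465 + \sqrt{-17217}} = \sqrt{-166465 + 3 i \sqrt{1913}}$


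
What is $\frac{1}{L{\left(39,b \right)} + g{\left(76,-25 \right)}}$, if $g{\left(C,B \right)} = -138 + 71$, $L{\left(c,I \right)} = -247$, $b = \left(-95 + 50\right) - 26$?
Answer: $- \frac{1}{314} \approx -0.0031847$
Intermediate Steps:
$b = -71$ ($b = -45 - 26 = -71$)
$g{\left(C,B \right)} = -67$
$\frac{1}{L{\left(39,b \right)} + g{\left(76,-25 \right)}} = \frac{1}{-247 - 67} = \frac{1}{-314} = - \frac{1}{314}$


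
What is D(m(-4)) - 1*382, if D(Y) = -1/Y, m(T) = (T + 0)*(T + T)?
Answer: -12225/32 ≈ -382.03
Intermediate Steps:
m(T) = 2*T**2 (m(T) = T*(2*T) = 2*T**2)
D(m(-4)) - 1*382 = -1/(2*(-4)**2) - 1*382 = -1/(2*16) - 382 = -1/32 - 382 = -12225/32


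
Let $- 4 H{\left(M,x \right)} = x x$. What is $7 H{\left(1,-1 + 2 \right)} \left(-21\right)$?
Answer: $\frac{147}{4} \approx 36.75$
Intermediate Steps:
$H{\left(M,x \right)} = - \frac{x^{2}}{4}$ ($H{\left(M,x \right)} = - \frac{x x}{4} = - \frac{x^{2}}{4}$)
$7 H{\left(1,-1 + 2 \right)} \left(-21\right) = 7 \left(- \frac{\left(-1 + 2\right)^{2}}{4}\right) \left(-21\right) = 7 \left(- \frac{1^{2}}{4}\right) \left(-21\right) = 7 \left(\left(- \frac{1}{4}\right) 1\right) \left(-21\right) = 7 \left(- \frac{1}{4}\right) \left(-21\right) = \left(- \frac{7}{4}\right) \left(-21\right) = \frac{147}{4}$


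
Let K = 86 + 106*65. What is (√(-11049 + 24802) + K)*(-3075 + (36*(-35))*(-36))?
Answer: 294980160 + 42285*√13753 ≈ 2.9994e+8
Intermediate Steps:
K = 6976 (K = 86 + 6890 = 6976)
(√(-11049 + 24802) + K)*(-3075 + (36*(-35))*(-36)) = (√(-11049 + 24802) + 6976)*(-3075 + (36*(-35))*(-36)) = (√13753 + 6976)*(-3075 - 1260*(-36)) = (6976 + √13753)*(-3075 + 45360) = (6976 + √13753)*42285 = 294980160 + 42285*√13753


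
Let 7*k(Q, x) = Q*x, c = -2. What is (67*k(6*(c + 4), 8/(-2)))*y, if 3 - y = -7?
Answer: -32160/7 ≈ -4594.3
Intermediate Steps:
y = 10 (y = 3 - 1*(-7) = 3 + 7 = 10)
k(Q, x) = Q*x/7 (k(Q, x) = (Q*x)/7 = Q*x/7)
(67*k(6*(c + 4), 8/(-2)))*y = (67*((6*(-2 + 4))*(8/(-2))/7))*10 = (67*((6*2)*(8*(-1/2))/7))*10 = (67*((1/7)*12*(-4)))*10 = (67*(-48/7))*10 = -3216/7*10 = -32160/7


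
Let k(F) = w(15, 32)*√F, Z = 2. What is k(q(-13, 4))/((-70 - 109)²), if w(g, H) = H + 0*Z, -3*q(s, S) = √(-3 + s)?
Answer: 64*√3*√(-I)/96123 ≈ 0.00081545 - 0.00081545*I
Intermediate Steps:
q(s, S) = -√(-3 + s)/3
w(g, H) = H (w(g, H) = H + 0*2 = H + 0 = H)
k(F) = 32*√F
k(q(-13, 4))/((-70 - 109)²) = (32*√(-√(-3 - 13)/3))/((-70 - 109)²) = (32*√(-4*I/3))/((-179)²) = (32*√(-4*I/3))/32041 = (32*√(-4*I/3))*(1/32041) = (32*(2*√3*√(-I)/3))*(1/32041) = (64*√3*√(-I)/3)*(1/32041) = 64*√3*√(-I)/96123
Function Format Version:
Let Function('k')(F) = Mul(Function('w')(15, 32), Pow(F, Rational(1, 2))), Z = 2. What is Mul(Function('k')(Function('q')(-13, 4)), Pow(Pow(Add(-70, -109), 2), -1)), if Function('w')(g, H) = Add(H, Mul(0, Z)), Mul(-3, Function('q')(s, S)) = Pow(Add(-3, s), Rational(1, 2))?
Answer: Mul(Rational(64, 96123), Pow(3, Rational(1, 2)), Pow(Mul(-1, I), Rational(1, 2))) ≈ Add(0.00081545, Mul(-0.00081545, I))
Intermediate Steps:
Function('q')(s, S) = Mul(Rational(-1, 3), Pow(Add(-3, s), Rational(1, 2)))
Function('w')(g, H) = H (Function('w')(g, H) = Add(H, Mul(0, 2)) = Add(H, 0) = H)
Function('k')(F) = Mul(32, Pow(F, Rational(1, 2)))
Mul(Function('k')(Function('q')(-13, 4)), Pow(Pow(Add(-70, -109), 2), -1)) = Mul(Mul(32, Pow(Mul(Rational(-1, 3), Pow(Add(-3, -13), Rational(1, 2))), Rational(1, 2))), Pow(Pow(Add(-70, -109), 2), -1)) = Mul(Mul(32, Pow(Mul(Rational(-1, 3), Pow(-16, Rational(1, 2))), Rational(1, 2))), Pow(Pow(-179, 2), -1)) = Mul(Mul(32, Pow(Mul(Rational(-1, 3), Mul(4, I)), Rational(1, 2))), Pow(32041, -1)) = Mul(Mul(32, Pow(Mul(Rational(-4, 3), I), Rational(1, 2))), Rational(1, 32041)) = Mul(Mul(32, Mul(Rational(2, 3), Pow(3, Rational(1, 2)), Pow(Mul(-1, I), Rational(1, 2)))), Rational(1, 32041)) = Mul(Mul(Rational(64, 3), Pow(3, Rational(1, 2)), Pow(Mul(-1, I), Rational(1, 2))), Rational(1, 32041)) = Mul(Rational(64, 96123), Pow(3, Rational(1, 2)), Pow(Mul(-1, I), Rational(1, 2)))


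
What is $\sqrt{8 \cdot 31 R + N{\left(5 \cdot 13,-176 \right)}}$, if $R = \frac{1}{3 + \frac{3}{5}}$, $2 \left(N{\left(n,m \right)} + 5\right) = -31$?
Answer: $\frac{\sqrt{1742}}{6} \approx 6.9562$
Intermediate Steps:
$N{\left(n,m \right)} = - \frac{41}{2}$ ($N{\left(n,m \right)} = -5 + \frac{1}{2} \left(-31\right) = -5 - \frac{31}{2} = - \frac{41}{2}$)
$R = \frac{5}{18}$ ($R = \frac{1}{3 + 3 \cdot \frac{1}{5}} = \frac{1}{3 + \frac{3}{5}} = \frac{1}{\frac{18}{5}} = \frac{5}{18} \approx 0.27778$)
$\sqrt{8 \cdot 31 R + N{\left(5 \cdot 13,-176 \right)}} = \sqrt{8 \cdot 31 \cdot \frac{5}{18} - \frac{41}{2}} = \sqrt{248 \cdot \frac{5}{18} - \frac{41}{2}} = \sqrt{\frac{620}{9} - \frac{41}{2}} = \sqrt{\frac{871}{18}} = \frac{\sqrt{1742}}{6}$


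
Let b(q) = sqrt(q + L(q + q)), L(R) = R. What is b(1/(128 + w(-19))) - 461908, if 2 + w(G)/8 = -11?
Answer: -461908 + sqrt(2)/4 ≈ -4.6191e+5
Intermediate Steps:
w(G) = -104 (w(G) = -16 + 8*(-11) = -16 - 88 = -104)
b(q) = sqrt(3)*sqrt(q) (b(q) = sqrt(q + (q + q)) = sqrt(q + 2*q) = sqrt(3*q) = sqrt(3)*sqrt(q))
b(1/(128 + w(-19))) - 461908 = sqrt(3)*sqrt(1/(128 - 104)) - 461908 = sqrt(3)*sqrt(1/24) - 461908 = sqrt(3)*(sqrt(6)/12) - 461908 = sqrt(2)/4 - 461908 = -461908 + sqrt(2)/4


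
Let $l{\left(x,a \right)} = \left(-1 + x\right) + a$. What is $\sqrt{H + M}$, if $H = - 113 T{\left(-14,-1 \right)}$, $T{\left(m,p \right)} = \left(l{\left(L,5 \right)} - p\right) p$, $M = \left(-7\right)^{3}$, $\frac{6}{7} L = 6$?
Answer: $\sqrt{1013} \approx 31.828$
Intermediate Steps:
$L = 7$ ($L = \frac{7}{6} \cdot 6 = 7$)
$l{\left(x,a \right)} = -1 + a + x$
$M = -343$
$T{\left(m,p \right)} = p \left(11 - p\right)$ ($T{\left(m,p \right)} = \left(\left(-1 + 5 + 7\right) - p\right) p = \left(11 - p\right) p = p \left(11 - p\right)$)
$H = 1356$ ($H = - 113 \left(- (11 - -1)\right) = - 113 \left(- (11 + 1)\right) = - 113 \left(\left(-1\right) 12\right) = \left(-113\right) \left(-12\right) = 1356$)
$\sqrt{H + M} = \sqrt{1356 - 343} = \sqrt{1013}$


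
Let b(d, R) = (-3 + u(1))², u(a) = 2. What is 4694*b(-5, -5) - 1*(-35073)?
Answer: 39767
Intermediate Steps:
b(d, R) = 1 (b(d, R) = (-3 + 2)² = (-1)² = 1)
4694*b(-5, -5) - 1*(-35073) = 4694*1 - 1*(-35073) = 4694 + 35073 = 39767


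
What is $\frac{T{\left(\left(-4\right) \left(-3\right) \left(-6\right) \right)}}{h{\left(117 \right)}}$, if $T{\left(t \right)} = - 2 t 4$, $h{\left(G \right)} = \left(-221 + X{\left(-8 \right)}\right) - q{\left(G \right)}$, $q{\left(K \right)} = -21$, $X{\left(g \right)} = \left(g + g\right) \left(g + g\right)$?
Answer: $\frac{72}{7} \approx 10.286$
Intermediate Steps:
$X{\left(g \right)} = 4 g^{2}$ ($X{\left(g \right)} = 2 g 2 g = 4 g^{2}$)
$h{\left(G \right)} = 56$ ($h{\left(G \right)} = \left(-221 + 4 \left(-8\right)^{2}\right) - -21 = \left(-221 + 4 \cdot 64\right) + 21 = \left(-221 + 256\right) + 21 = 35 + 21 = 56$)
$T{\left(t \right)} = - 8 t$
$\frac{T{\left(\left(-4\right) \left(-3\right) \left(-6\right) \right)}}{h{\left(117 \right)}} = \frac{\left(-8\right) \left(-4\right) \left(-3\right) \left(-6\right)}{56} = - 8 \cdot 12 \left(-6\right) \frac{1}{56} = \left(-8\right) \left(-72\right) \frac{1}{56} = 576 \cdot \frac{1}{56} = \frac{72}{7}$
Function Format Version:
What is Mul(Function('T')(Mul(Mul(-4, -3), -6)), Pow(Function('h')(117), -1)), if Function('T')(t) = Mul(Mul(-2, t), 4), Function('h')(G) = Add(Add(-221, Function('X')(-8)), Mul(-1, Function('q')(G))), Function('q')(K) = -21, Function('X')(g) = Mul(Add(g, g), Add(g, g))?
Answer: Rational(72, 7) ≈ 10.286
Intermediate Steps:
Function('X')(g) = Mul(4, Pow(g, 2)) (Function('X')(g) = Mul(Mul(2, g), Mul(2, g)) = Mul(4, Pow(g, 2)))
Function('h')(G) = 56 (Function('h')(G) = Add(Add(-221, Mul(4, Pow(-8, 2))), Mul(-1, -21)) = Add(Add(-221, Mul(4, 64)), 21) = Add(Add(-221, 256), 21) = Add(35, 21) = 56)
Function('T')(t) = Mul(-8, t)
Mul(Function('T')(Mul(Mul(-4, -3), -6)), Pow(Function('h')(117), -1)) = Mul(Mul(-8, Mul(Mul(-4, -3), -6)), Pow(56, -1)) = Mul(Mul(-8, Mul(12, -6)), Rational(1, 56)) = Mul(Mul(-8, -72), Rational(1, 56)) = Mul(576, Rational(1, 56)) = Rational(72, 7)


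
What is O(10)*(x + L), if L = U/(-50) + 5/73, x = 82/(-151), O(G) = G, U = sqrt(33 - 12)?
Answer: -52310/11023 - sqrt(21)/5 ≈ -5.6620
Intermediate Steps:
U = sqrt(21) ≈ 4.5826
x = -82/151 (x = 82*(-1/151) = -82/151 ≈ -0.54305)
L = 5/73 - sqrt(21)/50 (L = sqrt(21)/(-50) + 5/73 = sqrt(21)*(-1/50) + 5*(1/73) = -sqrt(21)/50 + 5/73 = 5/73 - sqrt(21)/50 ≈ -0.023158)
O(10)*(x + L) = 10*(-82/151 + (5/73 - sqrt(21)/50)) = 10*(-5231/11023 - sqrt(21)/50) = -52310/11023 - sqrt(21)/5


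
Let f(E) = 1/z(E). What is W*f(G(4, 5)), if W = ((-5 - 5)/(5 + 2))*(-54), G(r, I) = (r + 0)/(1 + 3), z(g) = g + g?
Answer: 270/7 ≈ 38.571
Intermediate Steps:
z(g) = 2*g
G(r, I) = r/4
f(E) = 1/(2*E)
W = 540/7 (W = -10/7*(-54) = 540/7 ≈ 77.143)
W*f(G(4, 5)) = 540*(1/(2*(((1/4)*4))))/7 = 540*((1/2)/1)/7 = 540*((1/2)*1)/7 = (540/7)*(1/2) = 270/7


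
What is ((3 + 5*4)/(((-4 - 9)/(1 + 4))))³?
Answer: -1520875/2197 ≈ -692.25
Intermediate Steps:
((3 + 5*4)/(((-4 - 9)/(1 + 4))))³ = ((3 + 20)/((-13/5)))³ = (23/((-13*⅕)))³ = (23/(-13/5))³ = (23*(-5/13))³ = (-115/13)³ = -1520875/2197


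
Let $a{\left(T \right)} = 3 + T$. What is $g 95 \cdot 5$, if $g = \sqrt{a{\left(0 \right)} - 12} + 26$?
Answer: $12350 + 1425 i \approx 12350.0 + 1425.0 i$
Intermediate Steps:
$g = 26 + 3 i$ ($g = \sqrt{\left(3 + 0\right) - 12} + 26 = \sqrt{3 - 12} + 26 = \sqrt{-9} + 26 = 3 i + 26 = 26 + 3 i \approx 26.0 + 3.0 i$)
$g 95 \cdot 5 = \left(26 + 3 i\right) 95 \cdot 5 = \left(26 + 3 i\right) 475 = 12350 + 1425 i$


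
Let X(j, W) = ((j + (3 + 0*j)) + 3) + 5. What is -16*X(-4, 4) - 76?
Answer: -188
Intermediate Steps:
X(j, W) = 11 + j (X(j, W) = ((j + (3 + 0)) + 3) + 5 = ((j + 3) + 3) + 5 = ((3 + j) + 3) + 5 = (6 + j) + 5 = 11 + j)
-16*X(-4, 4) - 76 = -16*(11 - 4) - 76 = -16*7 - 76 = -112 - 76 = -188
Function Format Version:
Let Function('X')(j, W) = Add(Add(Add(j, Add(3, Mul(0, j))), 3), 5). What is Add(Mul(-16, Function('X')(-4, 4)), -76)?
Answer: -188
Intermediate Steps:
Function('X')(j, W) = Add(11, j) (Function('X')(j, W) = Add(Add(Add(j, Add(3, 0)), 3), 5) = Add(Add(Add(j, 3), 3), 5) = Add(Add(Add(3, j), 3), 5) = Add(Add(6, j), 5) = Add(11, j))
Add(Mul(-16, Function('X')(-4, 4)), -76) = Add(Mul(-16, Add(11, -4)), -76) = Add(Mul(-16, 7), -76) = Add(-112, -76) = -188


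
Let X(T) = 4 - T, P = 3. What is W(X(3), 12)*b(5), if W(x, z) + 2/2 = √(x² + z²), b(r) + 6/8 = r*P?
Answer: -57/4 + 57*√145/4 ≈ 157.34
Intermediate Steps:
b(r) = -¾ + 3*r (b(r) = -¾ + r*3 = -¾ + 3*r)
W(x, z) = -1 + √(x² + z²)
W(X(3), 12)*b(5) = (-1 + √((4 - 1*3)² + 12²))*(-¾ + 3*5) = (-1 + √((4 - 3)² + 144))*(-¾ + 15) = (-1 + √(1² + 144))*(57/4) = (-1 + √(1 + 144))*(57/4) = (-1 + √145)*(57/4) = -57/4 + 57*√145/4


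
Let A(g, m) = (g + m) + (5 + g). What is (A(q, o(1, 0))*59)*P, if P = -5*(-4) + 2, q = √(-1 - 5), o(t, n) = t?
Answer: 7788 + 2596*I*√6 ≈ 7788.0 + 6358.9*I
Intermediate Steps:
q = I*√6 (q = √(-6) = I*√6 ≈ 2.4495*I)
A(g, m) = 5 + m + 2*g
P = 22 (P = 20 + 2 = 22)
(A(q, o(1, 0))*59)*P = ((5 + 1 + 2*(I*√6))*59)*22 = ((5 + 1 + 2*I*√6)*59)*22 = ((6 + 2*I*√6)*59)*22 = (354 + 118*I*√6)*22 = 7788 + 2596*I*√6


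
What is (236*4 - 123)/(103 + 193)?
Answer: 821/296 ≈ 2.7736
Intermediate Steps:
(236*4 - 123)/(103 + 193) = (944 - 123)/296 = 821*(1/296) = 821/296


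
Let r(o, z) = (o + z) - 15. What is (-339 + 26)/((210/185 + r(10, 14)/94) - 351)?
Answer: 1088614/1216497 ≈ 0.89488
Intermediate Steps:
r(o, z) = -15 + o + z
(-339 + 26)/((210/185 + r(10, 14)/94) - 351) = (-339 + 26)/((210/185 + (-15 + 10 + 14)/94) - 351) = -313/((210*(1/185) + 9*(1/94)) - 351) = -313/((42/37 + 9/94) - 351) = -313/(4281/3478 - 351) = -313/(-1216497/3478) = -313*(-3478/1216497) = 1088614/1216497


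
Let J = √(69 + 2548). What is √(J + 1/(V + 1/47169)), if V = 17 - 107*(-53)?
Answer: √(12655314070137 + 71983426699236529*√2617)/268297273 ≈ 7.1524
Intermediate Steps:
V = 5688 (V = 17 + 5671 = 5688)
J = √2617 ≈ 51.157
√(J + 1/(V + 1/47169)) = √(√2617 + 1/(5688 + 1/47169)) = √(√2617 + 1/(268297273/47169)) = √(√2617 + 47169/268297273) = √(47169/268297273 + √2617)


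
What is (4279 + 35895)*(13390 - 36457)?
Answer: -926693658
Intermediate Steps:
(4279 + 35895)*(13390 - 36457) = 40174*(-23067) = -926693658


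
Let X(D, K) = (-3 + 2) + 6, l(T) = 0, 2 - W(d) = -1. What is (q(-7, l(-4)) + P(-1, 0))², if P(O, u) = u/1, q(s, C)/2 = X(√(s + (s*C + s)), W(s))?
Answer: 100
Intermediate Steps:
W(d) = 3 (W(d) = 2 - 1*(-1) = 2 + 1 = 3)
X(D, K) = 5 (X(D, K) = -1 + 6 = 5)
q(s, C) = 10 (q(s, C) = 2*5 = 10)
P(O, u) = u (P(O, u) = u*1 = u)
(q(-7, l(-4)) + P(-1, 0))² = (10 + 0)² = 10² = 100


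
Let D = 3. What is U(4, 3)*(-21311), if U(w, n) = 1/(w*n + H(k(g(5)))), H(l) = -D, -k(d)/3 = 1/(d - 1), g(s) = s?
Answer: -21311/9 ≈ -2367.9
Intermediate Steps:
k(d) = -3/(-1 + d) (k(d) = -3/(d - 1) = -3/(-1 + d))
H(l) = -3 (H(l) = -1*3 = -3)
U(w, n) = 1/(-3 + n*w) (U(w, n) = 1/(w*n - 3) = 1/(n*w - 3) = 1/(-3 + n*w))
U(4, 3)*(-21311) = -21311/(-3 + 3*4) = -21311/(-3 + 12) = -21311/9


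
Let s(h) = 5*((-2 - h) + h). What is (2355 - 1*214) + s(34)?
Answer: 2131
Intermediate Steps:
s(h) = -10 (s(h) = 5*(-2) = -10)
(2355 - 1*214) + s(34) = (2355 - 1*214) - 10 = (2355 - 214) - 10 = 2141 - 10 = 2131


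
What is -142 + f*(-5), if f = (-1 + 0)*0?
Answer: -142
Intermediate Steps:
f = 0 (f = -1*0 = 0)
-142 + f*(-5) = -142 + 0*(-5) = -142 + 0 = -142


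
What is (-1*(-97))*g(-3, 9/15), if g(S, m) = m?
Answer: 291/5 ≈ 58.200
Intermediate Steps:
(-1*(-97))*g(-3, 9/15) = (-1*(-97))*(9/15) = 97*(9*(1/15)) = 97*(3/5) = 291/5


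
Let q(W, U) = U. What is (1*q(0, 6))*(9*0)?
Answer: 0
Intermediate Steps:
(1*q(0, 6))*(9*0) = (1*6)*(9*0) = 6*0 = 0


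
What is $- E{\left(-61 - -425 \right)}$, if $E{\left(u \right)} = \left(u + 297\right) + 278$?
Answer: $-939$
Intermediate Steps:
$E{\left(u \right)} = 575 + u$ ($E{\left(u \right)} = \left(297 + u\right) + 278 = 575 + u$)
$- E{\left(-61 - -425 \right)} = - (575 - -364) = - (575 + \left(-61 + 425\right)) = - (575 + 364) = \left(-1\right) 939 = -939$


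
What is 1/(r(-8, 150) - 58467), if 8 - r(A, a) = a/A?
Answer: -4/233761 ≈ -1.7111e-5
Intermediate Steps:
r(A, a) = 8 - a/A
1/(r(-8, 150) - 58467) = 1/((8 - 1*150/(-8)) - 58467) = 1/((8 - 1*150*(-⅛)) - 58467) = 1/((8 + 75/4) - 58467) = 1/(107/4 - 58467) = 1/(-233761/4) = -4/233761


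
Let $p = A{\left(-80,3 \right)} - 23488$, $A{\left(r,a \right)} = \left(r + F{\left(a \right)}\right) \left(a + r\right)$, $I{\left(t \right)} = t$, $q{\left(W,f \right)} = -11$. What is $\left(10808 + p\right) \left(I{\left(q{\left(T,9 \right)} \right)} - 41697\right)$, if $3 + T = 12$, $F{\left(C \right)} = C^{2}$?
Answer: $300839804$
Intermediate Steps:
$T = 9$ ($T = -3 + 12 = 9$)
$A{\left(r,a \right)} = \left(a + r\right) \left(r + a^{2}\right)$ ($A{\left(r,a \right)} = \left(r + a^{2}\right) \left(a + r\right) = \left(a + r\right) \left(r + a^{2}\right)$)
$p = -18021$ ($p = \left(3^{3} + \left(-80\right)^{2} + 3 \left(-80\right) - 80 \cdot 3^{2}\right) - 23488 = \left(27 + 6400 - 240 - 720\right) - 23488 = 5467 - 23488 = -18021$)
$\left(10808 + p\right) \left(I{\left(q{\left(T,9 \right)} \right)} - 41697\right) = \left(10808 - 18021\right) \left(-11 - 41697\right) = \left(-7213\right) \left(-41708\right) = 300839804$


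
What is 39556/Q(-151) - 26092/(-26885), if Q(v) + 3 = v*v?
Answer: 829154238/306462115 ≈ 2.7056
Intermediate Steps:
Q(v) = -3 + v**2 (Q(v) = -3 + v*v = -3 + v**2)
39556/Q(-151) - 26092/(-26885) = 39556/(-3 + (-151)**2) - 26092/(-26885) = 39556/(-3 + 22801) - 26092*(-1/26885) = 39556/22798 + 26092/26885 = 39556*(1/22798) + 26092/26885 = 19778/11399 + 26092/26885 = 829154238/306462115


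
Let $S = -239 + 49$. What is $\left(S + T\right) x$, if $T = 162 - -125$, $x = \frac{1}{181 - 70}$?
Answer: $\frac{97}{111} \approx 0.87387$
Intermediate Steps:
$S = -190$
$x = \frac{1}{111} \approx 0.009009$
$T = 287$ ($T = 162 + 125 = 287$)
$\left(S + T\right) x = \left(-190 + 287\right) \frac{1}{111} = 97 \cdot \frac{1}{111} = \frac{97}{111}$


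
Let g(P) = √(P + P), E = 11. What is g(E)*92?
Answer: 92*√22 ≈ 431.52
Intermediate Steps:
g(P) = √2*√P (g(P) = √(2*P) = √2*√P)
g(E)*92 = (√2*√11)*92 = √22*92 = 92*√22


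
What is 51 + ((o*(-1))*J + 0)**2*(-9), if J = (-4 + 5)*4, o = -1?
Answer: -93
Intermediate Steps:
J = 4 (J = 1*4 = 4)
51 + ((o*(-1))*J + 0)**2*(-9) = 51 + (-1*(-1)*4 + 0)**2*(-9) = 51 + (1*4 + 0)**2*(-9) = 51 + (4 + 0)**2*(-9) = 51 + 4**2*(-9) = 51 + 16*(-9) = 51 - 144 = -93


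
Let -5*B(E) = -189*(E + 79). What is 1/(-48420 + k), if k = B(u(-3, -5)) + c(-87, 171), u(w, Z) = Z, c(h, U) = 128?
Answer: -5/227474 ≈ -2.1981e-5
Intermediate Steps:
B(E) = 14931/5 + 189*E/5 (B(E) = -(-189)*(E + 79)/5 = -(-189)*(79 + E)/5 = -(-14931 - 189*E)/5 = 14931/5 + 189*E/5)
k = 14626/5 (k = (14931/5 + (189/5)*(-5)) + 128 = (14931/5 - 189) + 128 = 13986/5 + 128 = 14626/5 ≈ 2925.2)
1/(-48420 + k) = 1/(-48420 + 14626/5) = 1/(-227474/5) = -5/227474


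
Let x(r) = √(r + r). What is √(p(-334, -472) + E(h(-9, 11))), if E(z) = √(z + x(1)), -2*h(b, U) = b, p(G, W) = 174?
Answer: √(696 + 2*√2*√(9 + 2*√2))/2 ≈ 13.283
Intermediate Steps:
x(r) = √2*√r (x(r) = √(2*r) = √2*√r)
h(b, U) = -b/2
E(z) = √(z + √2) (E(z) = √(z + √2*√1) = √(z + √2*1) = √(z + √2))
√(p(-334, -472) + E(h(-9, 11))) = √(174 + √(-½*(-9) + √2)) = √(174 + √(9/2 + √2))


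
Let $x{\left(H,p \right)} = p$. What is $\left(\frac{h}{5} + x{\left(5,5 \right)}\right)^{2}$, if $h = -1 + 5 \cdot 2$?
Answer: $\frac{1156}{25} \approx 46.24$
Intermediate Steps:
$h = 9$ ($h = -1 + 10 = 9$)
$\left(\frac{h}{5} + x{\left(5,5 \right)}\right)^{2} = \left(\frac{9}{5} + 5\right)^{2} = \left(\frac{34}{5}\right)^{2} = \frac{1156}{25}$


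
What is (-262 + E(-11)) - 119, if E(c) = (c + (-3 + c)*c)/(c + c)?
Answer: -775/2 ≈ -387.50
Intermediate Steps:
E(c) = (c + c*(-3 + c))/(2*c) (E(c) = (c + c*(-3 + c))/((2*c)) = (c + c*(-3 + c))*(1/(2*c)) = (c + c*(-3 + c))/(2*c))
(-262 + E(-11)) - 119 = (-262 + (-1 + (½)*(-11))) - 119 = (-262 + (-1 - 11/2)) - 119 = (-262 - 13/2) - 119 = -537/2 - 119 = -775/2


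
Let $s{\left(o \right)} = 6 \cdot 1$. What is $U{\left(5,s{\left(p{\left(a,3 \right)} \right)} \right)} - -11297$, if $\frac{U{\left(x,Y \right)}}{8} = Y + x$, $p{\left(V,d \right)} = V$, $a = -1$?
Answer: $11385$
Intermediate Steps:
$s{\left(o \right)} = 6$
$U{\left(x,Y \right)} = 8 Y + 8 x$ ($U{\left(x,Y \right)} = 8 \left(Y + x\right) = 8 Y + 8 x$)
$U{\left(5,s{\left(p{\left(a,3 \right)} \right)} \right)} - -11297 = \left(8 \cdot 6 + 8 \cdot 5\right) - -11297 = \left(48 + 40\right) + 11297 = 88 + 11297 = 11385$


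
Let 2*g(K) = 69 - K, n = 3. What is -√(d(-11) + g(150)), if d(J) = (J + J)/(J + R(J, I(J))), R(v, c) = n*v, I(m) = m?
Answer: -2*I*√10 ≈ -6.3246*I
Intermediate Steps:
g(K) = 69/2 - K/2 (g(K) = (69 - K)/2 = 69/2 - K/2)
R(v, c) = 3*v
d(J) = ½ (d(J) = (J + J)/(J + 3*J) = (2*J)/((4*J)) = (2*J)*(1/(4*J)) = ½)
-√(d(-11) + g(150)) = -√(½ + (69/2 - ½*150)) = -√(½ + (69/2 - 75)) = -√(½ - 81/2) = -√(-40) = -2*I*√10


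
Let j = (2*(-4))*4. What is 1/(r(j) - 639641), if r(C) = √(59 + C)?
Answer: -639641/409140608854 - 3*√3/409140608854 ≈ -1.5634e-6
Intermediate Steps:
j = -32 (j = -8*4 = -32)
1/(r(j) - 639641) = 1/(√(59 - 32) - 639641) = 1/(√27 - 639641) = 1/(3*√3 - 639641) = 1/(-639641 + 3*√3)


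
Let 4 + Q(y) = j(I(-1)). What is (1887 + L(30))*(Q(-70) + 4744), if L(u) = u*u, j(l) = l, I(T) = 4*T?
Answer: 13199232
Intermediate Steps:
Q(y) = -8 (Q(y) = -4 + 4*(-1) = -4 - 4 = -8)
L(u) = u²
(1887 + L(30))*(Q(-70) + 4744) = (1887 + 30²)*(-8 + 4744) = (1887 + 900)*4736 = 2787*4736 = 13199232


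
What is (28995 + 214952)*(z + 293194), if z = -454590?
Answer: -39372070012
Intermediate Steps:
(28995 + 214952)*(z + 293194) = (28995 + 214952)*(-454590 + 293194) = 243947*(-161396) = -39372070012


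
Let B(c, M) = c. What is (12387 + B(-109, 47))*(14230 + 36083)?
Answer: 617743014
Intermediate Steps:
(12387 + B(-109, 47))*(14230 + 36083) = (12387 - 109)*(14230 + 36083) = 12278*50313 = 617743014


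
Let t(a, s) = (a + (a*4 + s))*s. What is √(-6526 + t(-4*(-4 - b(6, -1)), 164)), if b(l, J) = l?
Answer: √53170 ≈ 230.59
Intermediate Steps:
t(a, s) = s*(s + 5*a) (t(a, s) = (a + (4*a + s))*s = (a + (s + 4*a))*s = (s + 5*a)*s = s*(s + 5*a))
√(-6526 + t(-4*(-4 - b(6, -1)), 164)) = √(-6526 + 164*(164 + 5*(-4*(-4 - 1*6)))) = √(-6526 + 164*(164 + 5*(-4*(-4 - 6)))) = √(-6526 + 164*(164 + 5*(-4*(-10)))) = √(-6526 + 164*(164 + 5*40)) = √(-6526 + 164*(164 + 200)) = √(-6526 + 164*364) = √(-6526 + 59696) = √53170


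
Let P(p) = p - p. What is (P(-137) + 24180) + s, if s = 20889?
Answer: 45069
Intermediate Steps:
P(p) = 0
(P(-137) + 24180) + s = (0 + 24180) + 20889 = 24180 + 20889 = 45069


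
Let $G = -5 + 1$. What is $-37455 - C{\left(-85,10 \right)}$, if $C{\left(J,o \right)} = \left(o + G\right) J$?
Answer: $-36945$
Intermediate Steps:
$G = -4$
$C{\left(J,o \right)} = J \left(-4 + o\right)$ ($C{\left(J,o \right)} = \left(o - 4\right) J = \left(-4 + o\right) J = J \left(-4 + o\right)$)
$-37455 - C{\left(-85,10 \right)} = -37455 - - 85 \left(-4 + 10\right) = -37455 - \left(-85\right) 6 = -37455 - -510 = -37455 + 510 = -36945$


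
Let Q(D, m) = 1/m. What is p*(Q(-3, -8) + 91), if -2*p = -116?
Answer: 21083/4 ≈ 5270.8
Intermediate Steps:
p = 58 (p = -½*(-116) = 58)
p*(Q(-3, -8) + 91) = 58*(1/(-8) + 91) = 58*(-⅛ + 91) = 58*(727/8) = 21083/4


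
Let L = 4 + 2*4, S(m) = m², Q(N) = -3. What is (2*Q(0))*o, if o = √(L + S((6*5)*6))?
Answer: -12*√8103 ≈ -1080.2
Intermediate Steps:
L = 12 (L = 4 + 8 = 12)
o = 2*√8103 (o = √(12 + ((6*5)*6)²) = √(12 + (30*6)²) = √(12 + 180²) = √(12 + 32400) = √32412 = 2*√8103 ≈ 180.03)
(2*Q(0))*o = (2*(-3))*(2*√8103) = -12*√8103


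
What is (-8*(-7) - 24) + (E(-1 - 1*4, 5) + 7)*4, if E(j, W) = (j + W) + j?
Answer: 40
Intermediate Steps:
E(j, W) = W + 2*j (E(j, W) = (W + j) + j = W + 2*j)
(-8*(-7) - 24) + (E(-1 - 1*4, 5) + 7)*4 = (-8*(-7) - 24) + ((5 + 2*(-1 - 1*4)) + 7)*4 = (56 - 24) + ((5 + 2*(-1 - 4)) + 7)*4 = 32 + ((5 + 2*(-5)) + 7)*4 = 32 + ((5 - 10) + 7)*4 = 32 + (-5 + 7)*4 = 32 + 2*4 = 32 + 8 = 40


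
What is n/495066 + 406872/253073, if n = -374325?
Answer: 35565647609/41762612606 ≈ 0.85161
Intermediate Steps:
n/495066 + 406872/253073 = -374325/495066 + 406872/253073 = -374325*1/495066 + 406872*(1/253073) = -124775/165022 + 406872/253073 = 35565647609/41762612606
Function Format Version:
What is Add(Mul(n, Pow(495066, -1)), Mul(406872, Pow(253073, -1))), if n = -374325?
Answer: Rational(35565647609, 41762612606) ≈ 0.85161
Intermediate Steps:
Add(Mul(n, Pow(495066, -1)), Mul(406872, Pow(253073, -1))) = Add(Mul(-374325, Pow(495066, -1)), Mul(406872, Pow(253073, -1))) = Add(Mul(-374325, Rational(1, 495066)), Mul(406872, Rational(1, 253073))) = Add(Rational(-124775, 165022), Rational(406872, 253073)) = Rational(35565647609, 41762612606)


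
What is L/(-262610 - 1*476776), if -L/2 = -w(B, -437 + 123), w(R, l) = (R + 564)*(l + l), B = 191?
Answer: 474140/369693 ≈ 1.2825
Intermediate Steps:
w(R, l) = 2*l*(564 + R) (w(R, l) = (564 + R)*(2*l) = 2*l*(564 + R))
L = -948280 (L = -(-2)*2*(-437 + 123)*(564 + 191) = -(-2)*2*(-314)*755 = -(-2)*(-474140) = -2*474140 = -948280)
L/(-262610 - 1*476776) = -948280/(-262610 - 1*476776) = -948280/(-262610 - 476776) = -948280/(-739386) = -948280*(-1/739386) = 474140/369693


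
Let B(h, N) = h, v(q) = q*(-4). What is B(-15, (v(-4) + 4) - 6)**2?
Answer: 225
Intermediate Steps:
v(q) = -4*q
B(-15, (v(-4) + 4) - 6)**2 = (-15)**2 = 225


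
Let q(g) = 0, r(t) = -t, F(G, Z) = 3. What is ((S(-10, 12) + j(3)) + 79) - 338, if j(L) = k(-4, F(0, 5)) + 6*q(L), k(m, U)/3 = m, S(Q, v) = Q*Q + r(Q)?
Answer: -161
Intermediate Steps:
S(Q, v) = Q² - Q (S(Q, v) = Q*Q - Q = Q² - Q)
k(m, U) = 3*m
j(L) = -12 (j(L) = 3*(-4) + 6*0 = -12 + 0 = -12)
((S(-10, 12) + j(3)) + 79) - 338 = ((-10*(-1 - 10) - 12) + 79) - 338 = ((-10*(-11) - 12) + 79) - 338 = ((110 - 12) + 79) - 338 = (98 + 79) - 338 = 177 - 338 = -161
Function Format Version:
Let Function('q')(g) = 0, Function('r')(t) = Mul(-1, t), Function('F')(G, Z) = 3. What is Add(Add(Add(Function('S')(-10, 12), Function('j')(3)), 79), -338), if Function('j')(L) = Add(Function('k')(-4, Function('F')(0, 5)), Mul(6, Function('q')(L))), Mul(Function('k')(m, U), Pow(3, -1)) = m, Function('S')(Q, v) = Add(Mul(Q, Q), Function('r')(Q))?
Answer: -161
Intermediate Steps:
Function('S')(Q, v) = Add(Pow(Q, 2), Mul(-1, Q)) (Function('S')(Q, v) = Add(Mul(Q, Q), Mul(-1, Q)) = Add(Pow(Q, 2), Mul(-1, Q)))
Function('k')(m, U) = Mul(3, m)
Function('j')(L) = -12 (Function('j')(L) = Add(Mul(3, -4), Mul(6, 0)) = Add(-12, 0) = -12)
Add(Add(Add(Function('S')(-10, 12), Function('j')(3)), 79), -338) = Add(Add(Add(Mul(-10, Add(-1, -10)), -12), 79), -338) = Add(Add(Add(Mul(-10, -11), -12), 79), -338) = Add(Add(Add(110, -12), 79), -338) = Add(Add(98, 79), -338) = Add(177, -338) = -161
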